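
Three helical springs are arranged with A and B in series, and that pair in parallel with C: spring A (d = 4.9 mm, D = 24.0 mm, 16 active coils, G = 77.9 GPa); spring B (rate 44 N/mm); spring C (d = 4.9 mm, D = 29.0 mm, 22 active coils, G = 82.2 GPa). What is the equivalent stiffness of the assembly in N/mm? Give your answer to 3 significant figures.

k_A = Gd⁴/(8D³N_a) = (77.9×10³)(4.9⁴)/(8·24.0³·16) = 25.379 N/mm
k_C = Gd⁴/(8D³N_a) = (82.2×10³)(4.9⁴)/(8·29.0³·22) = 11.04 N/mm
Springs A,B series: k_AB = 1/(1/25.379+1/44) = 16.095 N/mm; parallel with C: k_eq = 16.095+11.04 = 27.135 N/mm

27.1 N/mm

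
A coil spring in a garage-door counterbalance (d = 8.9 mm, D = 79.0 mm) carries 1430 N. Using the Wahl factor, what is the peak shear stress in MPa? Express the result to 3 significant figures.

475 MPa

Spring index C = D/d = 79.0/8.9 = 8.8764
K_W = (4C−1)/(4C−4) + 0.615/C = 34.506/31.506 + 0.0693 = 1.1645
τ₀ = 8FD/(πd³) = 8·1430·79.0/(π·8.9³) = 903760/2214.7 = 408.07 MPa
τ_max = K·τ₀ = 1.1645 × 408.07 = 475.2 MPa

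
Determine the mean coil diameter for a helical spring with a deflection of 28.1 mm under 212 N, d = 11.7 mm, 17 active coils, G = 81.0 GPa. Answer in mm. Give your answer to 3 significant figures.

Required rate k = F/δ = 212/28.1 = 7.5445 N/mm
D = (Gd⁴/(8N_a·k))^(1/3) = (81.0×10³·11.7⁴/(8·17·7.5445))^(1/3)
  = (1.47931e+06)^(1/3) = 113.9427 mm

114 mm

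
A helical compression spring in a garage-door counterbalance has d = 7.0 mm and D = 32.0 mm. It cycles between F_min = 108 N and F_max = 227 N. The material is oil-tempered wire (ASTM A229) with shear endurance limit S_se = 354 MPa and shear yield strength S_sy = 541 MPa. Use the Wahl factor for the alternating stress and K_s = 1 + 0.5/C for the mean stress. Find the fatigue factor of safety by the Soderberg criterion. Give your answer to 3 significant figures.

C = D/d = 32.0/7.0 = 4.5714; K_W = (4C−1)/(4C−4)+0.615/C = 1.3445; K_s = 1+0.5/C = 1.1094
F_a = (F_max−F_min)/2 = 59.5 N; F_m = (F_max+F_min)/2 = 167.5 N
τ_a = K_W·8F_aD/(πd³) = 1.3445 × 14.136 = 19.006 MPa
τ_m = K_s·8F_mD/(πd³) = 1.1094 × 39.793 = 44.146 MPa
Soderberg: 1/n_f = τ_a/S_se + τ_m/S_sy = 19.006/354 + 44.146/541 = 0.05369 + 0.08160 = 0.13529
n_f = 1/0.13529 = 7.392

7.39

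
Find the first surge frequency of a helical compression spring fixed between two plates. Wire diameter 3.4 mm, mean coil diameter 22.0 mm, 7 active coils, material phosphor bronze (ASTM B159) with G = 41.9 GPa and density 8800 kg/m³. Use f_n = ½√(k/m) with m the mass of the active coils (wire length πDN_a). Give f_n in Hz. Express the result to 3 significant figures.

246 Hz

k = Gd⁴/(8D³N_a) = (41.9×10³)(3.4⁴)/(8·22.0³·7) = 9.3902 N/mm = 9390.2 N/m
Wire length L = πDN_a = π·22.0·7 = 483.81 mm
m = ρ·(πd²/4)·L = 8800 × 9.0792×10⁻⁶ m² × 0.48381 m = 0.038655 kg
f_n = ½√(k/m) = 0.5·√(9390.2/0.038655) = 0.5·√(2.4293e+05) = 246.44 Hz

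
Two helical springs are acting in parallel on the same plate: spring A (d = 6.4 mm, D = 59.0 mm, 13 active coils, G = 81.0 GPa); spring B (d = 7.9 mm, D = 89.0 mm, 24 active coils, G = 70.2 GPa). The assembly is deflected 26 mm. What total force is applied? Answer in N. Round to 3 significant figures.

218 N

k_A = Gd⁴/(8D³N_a) = (81.0×10³)(6.4⁴)/(8·59.0³·13) = 6.3623 N/mm
k_B = Gd⁴/(8D³N_a) = (70.2×10³)(7.9⁴)/(8·89.0³·24) = 2.0201 N/mm
Parallel: k_eq = 6.3623 + 2.0201 = 8.3824 N/mm
F = k_eq·δ = 8.3824·26 = 217.94 N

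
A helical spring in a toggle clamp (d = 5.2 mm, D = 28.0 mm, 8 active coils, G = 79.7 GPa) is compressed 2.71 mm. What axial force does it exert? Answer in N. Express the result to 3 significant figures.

k = Gd⁴/(8D³N_a) = (79.7×10³)(5.2⁴)/(8·28.0³·8) = 41.478 N/mm
F = k·δ = 41.478 × 2.71 = 112.41 N

112 N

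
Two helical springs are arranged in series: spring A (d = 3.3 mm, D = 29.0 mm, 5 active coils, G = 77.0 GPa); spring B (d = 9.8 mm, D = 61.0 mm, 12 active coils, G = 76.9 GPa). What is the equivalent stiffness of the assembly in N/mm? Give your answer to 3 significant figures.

7.27 N/mm

k_A = Gd⁴/(8D³N_a) = (77.0×10³)(3.3⁴)/(8·29.0³·5) = 9.3604 N/mm
k_B = Gd⁴/(8D³N_a) = (76.9×10³)(9.8⁴)/(8·61.0³·12) = 32.551 N/mm
Series: 1/k_eq = 1/9.3604 + 1/32.551 = 0.13755; k_eq = 7.2699 N/mm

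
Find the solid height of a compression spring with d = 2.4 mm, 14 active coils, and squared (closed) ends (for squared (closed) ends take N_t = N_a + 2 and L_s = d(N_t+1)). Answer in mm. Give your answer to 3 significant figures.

squared (closed) ends: N_t = N_a + 2 = 14 + 2 = 16
L_s = d·(N_t+1) = 2.4 × 17 = 40.8 mm

40.8 mm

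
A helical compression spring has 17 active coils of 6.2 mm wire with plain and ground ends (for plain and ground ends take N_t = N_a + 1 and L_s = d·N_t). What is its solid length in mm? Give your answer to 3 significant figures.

112 mm

plain and ground ends: N_t = N_a + 1 = 17 + 1 = 18
L_s = d·N_t = 6.2 × 18 = 111.6 mm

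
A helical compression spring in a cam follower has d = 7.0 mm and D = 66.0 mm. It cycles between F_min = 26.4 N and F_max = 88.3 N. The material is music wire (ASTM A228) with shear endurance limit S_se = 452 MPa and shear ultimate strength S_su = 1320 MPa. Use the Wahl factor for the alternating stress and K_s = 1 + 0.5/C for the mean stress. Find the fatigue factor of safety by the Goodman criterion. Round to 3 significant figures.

C = D/d = 66.0/7.0 = 9.4286; K_W = (4C−1)/(4C−4)+0.615/C = 1.1542; K_s = 1+0.5/C = 1.0530
F_a = (F_max−F_min)/2 = 30.95 N; F_m = (F_max+F_min)/2 = 57.35 N
τ_a = K_W·8F_aD/(πd³) = 1.1542 × 15.165 = 17.504 MPa
τ_m = K_s·8F_mD/(πd³) = 1.0530 × 28.101 = 29.591 MPa
Goodman: 1/n_f = τ_a/S_se + τ_m/S_su = 17.504/452 + 29.591/1320 = 0.03873 + 0.02242 = 0.061143
n_f = 1/0.061143 = 16.36

16.4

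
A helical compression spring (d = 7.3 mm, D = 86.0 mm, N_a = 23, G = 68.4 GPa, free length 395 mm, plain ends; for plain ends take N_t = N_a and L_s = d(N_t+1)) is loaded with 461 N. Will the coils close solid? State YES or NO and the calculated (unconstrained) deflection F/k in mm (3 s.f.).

YES, δ = 278 mm

k = Gd⁴/(8D³N_a) = (68.4×10³)(7.3⁴)/(8·86.0³·23) = 1.6597 N/mm
N_t = 23; L_s = 7.3·24 = 175.2 mm; δ_solid = L₀ − L_s = 395 − 175.2 = 219.8 mm
δ = F/k = 461/1.6597 = 277.76 mm
δ ≥ δ_solid → spring goes solid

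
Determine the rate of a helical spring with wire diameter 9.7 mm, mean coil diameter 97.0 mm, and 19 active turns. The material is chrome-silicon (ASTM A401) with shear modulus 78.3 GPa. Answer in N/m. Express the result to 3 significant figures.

k = Gd⁴/(8D³N_a) = (78.3×10³ × 9.7⁴) / (8 × 97.0³ × 19)
  = 6.93184e+08 / 1.38726e+08 = 4.9968 N/mm = 4996.8 N/m

5000 N/m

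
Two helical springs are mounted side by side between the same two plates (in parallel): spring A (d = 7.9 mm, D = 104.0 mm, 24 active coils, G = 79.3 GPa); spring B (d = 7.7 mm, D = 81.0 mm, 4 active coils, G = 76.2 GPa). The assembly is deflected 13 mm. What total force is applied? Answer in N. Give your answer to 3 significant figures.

k_A = Gd⁴/(8D³N_a) = (79.3×10³)(7.9⁴)/(8·104.0³·24) = 1.4301 N/mm
k_B = Gd⁴/(8D³N_a) = (76.2×10³)(7.7⁴)/(8·81.0³·4) = 15.751 N/mm
Parallel: k_eq = 1.4301 + 15.751 = 17.181 N/mm
F = k_eq·δ = 17.181·13 = 223.36 N

223 N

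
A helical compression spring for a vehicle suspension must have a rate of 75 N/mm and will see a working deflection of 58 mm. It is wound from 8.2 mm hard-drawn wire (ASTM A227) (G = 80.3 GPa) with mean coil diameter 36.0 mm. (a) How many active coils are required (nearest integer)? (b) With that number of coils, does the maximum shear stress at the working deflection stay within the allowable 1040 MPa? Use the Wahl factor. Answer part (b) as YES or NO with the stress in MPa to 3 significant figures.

(a) 13 coils; (b) YES, τ_max = 982 MPa

N_a = Gd⁴/(8D³k) = (80.3×10³)(8.2⁴)/(8·36.0³·75) = 12.97 → N_a = 13
Actual rate k = Gd⁴/(8D³·13) = 74.822 N/mm
Working load F = kδ = 74.822·58 = 4339.7 N
C = 36.0/8.2 = 4.3902; K_W = (4C−1)/(4C−4)+0.615/C = 1.3613
τ_max = K_W·8FD/(πd³) = 1.3613·721.54 = 982.23 MPa
τ_max ≤ 1040 MPa → acceptable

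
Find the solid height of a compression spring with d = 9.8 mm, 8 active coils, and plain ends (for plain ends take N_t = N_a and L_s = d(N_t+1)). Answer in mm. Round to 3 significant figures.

plain ends: N_t = N_a = 8
L_s = d·(N_t+1) = 9.8 × 9 = 88.2 mm

88.2 mm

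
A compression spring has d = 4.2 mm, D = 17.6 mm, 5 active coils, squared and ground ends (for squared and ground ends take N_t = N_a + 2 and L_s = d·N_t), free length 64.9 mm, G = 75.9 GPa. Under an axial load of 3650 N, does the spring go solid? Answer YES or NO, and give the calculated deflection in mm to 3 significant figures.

NO, δ = 33.7 mm

k = Gd⁴/(8D³N_a) = (75.9×10³)(4.2⁴)/(8·17.6³·5) = 108.3 N/mm
N_t = 7; L_s = 4.2·7 = 29.4 mm; δ_solid = L₀ − L_s = 64.9 − 29.4 = 35.5 mm
δ = F/k = 3650/108.3 = 33.702 mm
δ < δ_solid → spring does not go solid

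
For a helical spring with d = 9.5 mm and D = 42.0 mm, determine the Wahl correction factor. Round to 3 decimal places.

C = D/d = 42.0/9.5 = 4.4211
K_W = (4C−1)/(4C−4) + 0.615/C = 16.684/13.684 + 0.1391 = 1.3583

1.358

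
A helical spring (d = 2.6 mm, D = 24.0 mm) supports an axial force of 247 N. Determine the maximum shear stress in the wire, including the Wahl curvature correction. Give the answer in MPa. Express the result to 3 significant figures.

994 MPa

Spring index C = D/d = 24.0/2.6 = 9.2308
K_W = (4C−1)/(4C−4) + 0.615/C = 35.923/32.923 + 0.0666 = 1.1577
τ₀ = 8FD/(πd³) = 8·247·24.0/(π·2.6³) = 47424/55.217 = 858.87 MPa
τ_max = K·τ₀ = 1.1577 × 858.87 = 994.36 MPa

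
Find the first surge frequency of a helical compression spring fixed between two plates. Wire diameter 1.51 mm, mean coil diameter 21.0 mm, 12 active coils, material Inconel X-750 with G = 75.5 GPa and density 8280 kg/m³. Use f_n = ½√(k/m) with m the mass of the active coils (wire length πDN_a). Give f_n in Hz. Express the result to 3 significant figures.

k = Gd⁴/(8D³N_a) = (75.5×10³)(1.51⁴)/(8·21.0³·12) = 0.44149 N/mm = 441.49 N/m
Wire length L = πDN_a = π·21.0·12 = 791.68 mm
m = ρ·(πd²/4)·L = 8280 × 1.7908×10⁻⁶ m² × 0.79168 m = 0.011739 kg
f_n = ½√(k/m) = 0.5·√(441.49/0.011739) = 0.5·√(37610) = 96.966 Hz

97.0 Hz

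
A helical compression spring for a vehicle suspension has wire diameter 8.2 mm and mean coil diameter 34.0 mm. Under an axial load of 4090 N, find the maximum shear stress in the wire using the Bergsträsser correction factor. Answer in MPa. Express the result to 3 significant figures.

879 MPa

Spring index C = D/d = 34.0/8.2 = 4.1463
K_B = (4C+2)/(4C−3) = 18.585/13.585 = 1.3680
τ₀ = 8FD/(πd³) = 8·4090·34.0/(π·8.2³) = 1.11248e+06/1732.2 = 642.25 MPa
τ_max = K·τ₀ = 1.3680 × 642.25 = 878.62 MPa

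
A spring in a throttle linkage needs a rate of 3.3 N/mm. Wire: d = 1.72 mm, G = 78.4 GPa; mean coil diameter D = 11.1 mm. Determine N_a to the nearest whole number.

19

N_a = Gd⁴/(8D³k) = (78.4×10³ × 1.72⁴)/(8 × 11.1³ × 3.3)
    = 686167 / 36105.5 = 19 → 19 coils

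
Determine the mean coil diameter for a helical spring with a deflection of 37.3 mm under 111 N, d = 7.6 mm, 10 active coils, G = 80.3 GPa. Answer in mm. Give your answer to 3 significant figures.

Required rate k = F/δ = 111/37.3 = 2.9759 N/mm
D = (Gd⁴/(8N_a·k))^(1/3) = (80.3×10³·7.6⁴/(8·10·2.9759))^(1/3)
  = (1.12529e+06)^(1/3) = 104.0132 mm

104 mm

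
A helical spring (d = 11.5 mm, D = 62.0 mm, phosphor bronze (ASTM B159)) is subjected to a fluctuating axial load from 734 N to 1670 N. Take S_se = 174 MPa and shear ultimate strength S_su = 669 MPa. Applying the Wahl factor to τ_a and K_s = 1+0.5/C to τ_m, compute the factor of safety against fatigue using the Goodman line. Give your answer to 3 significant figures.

1.78

C = D/d = 62.0/11.5 = 5.3913; K_W = (4C−1)/(4C−4)+0.615/C = 1.2849; K_s = 1+0.5/C = 1.0927
F_a = (F_max−F_min)/2 = 468 N; F_m = (F_max+F_min)/2 = 1202 N
τ_a = K_W·8F_aD/(πd³) = 1.2849 × 48.583 = 62.423 MPa
τ_m = K_s·8F_mD/(πd³) = 1.0927 × 124.78 = 136.35 MPa
Goodman: 1/n_f = τ_a/S_se + τ_m/S_su = 62.423/174 + 136.35/669 = 0.35875 + 0.20381 = 0.56256
n_f = 1/0.56256 = 1.778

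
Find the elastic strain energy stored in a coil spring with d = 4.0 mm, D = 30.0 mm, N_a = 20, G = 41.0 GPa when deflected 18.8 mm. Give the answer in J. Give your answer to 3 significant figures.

k = Gd⁴/(8D³N_a) = (41.0×10³)(4.0⁴)/(8·30.0³·20) = 2.4296 N/mm
U = ½kδ² = 0.5 × 2.4296 × 18.8² = 429.36 N·mm = 0.42936 J

0.429 J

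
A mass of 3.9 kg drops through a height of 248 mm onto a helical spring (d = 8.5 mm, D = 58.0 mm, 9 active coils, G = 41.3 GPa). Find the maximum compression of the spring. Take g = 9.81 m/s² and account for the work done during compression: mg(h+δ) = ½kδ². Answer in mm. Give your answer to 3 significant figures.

37.7 mm

k = Gd⁴/(8D³N_a) = (41.3×10³)(8.5⁴)/(8·58.0³·9) = 15.346 N/mm
W = mg = 3.9 × 9.81 = 38.259 N
½kδ² − Wδ − Wh = 0 → δ = (W + √(W² + 2kWh))/k
δ = (38.259 + √(1463.8 + 291222))/15.346 = (38.259 + 541)/15.346 = 37.746 mm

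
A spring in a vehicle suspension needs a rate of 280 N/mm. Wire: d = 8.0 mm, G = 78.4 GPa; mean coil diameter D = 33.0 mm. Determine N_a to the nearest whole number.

4

N_a = Gd⁴/(8D³k) = (78.4×10³ × 8.0⁴)/(8 × 33.0³ × 280)
    = 3.21126e+08 / 8.04989e+07 = 3.989 → 4 coils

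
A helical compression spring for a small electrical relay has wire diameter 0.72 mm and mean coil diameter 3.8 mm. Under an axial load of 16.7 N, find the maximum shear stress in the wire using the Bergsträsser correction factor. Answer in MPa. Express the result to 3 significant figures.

552 MPa

Spring index C = D/d = 3.8/0.72 = 5.2778
K_B = (4C+2)/(4C−3) = 23.111/18.111 = 1.2761
τ₀ = 8FD/(πd³) = 8·16.7·3.8/(π·0.72³) = 507.68/1.1726 = 432.95 MPa
τ_max = K·τ₀ = 1.2761 × 432.95 = 552.48 MPa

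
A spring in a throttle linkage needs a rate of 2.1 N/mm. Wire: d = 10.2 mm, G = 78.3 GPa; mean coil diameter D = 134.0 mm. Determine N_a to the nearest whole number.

N_a = Gd⁴/(8D³k) = (78.3×10³ × 10.2⁴)/(8 × 134.0³ × 2.1)
    = 8.47544e+08 / 4.04225e+07 = 20.97 → 21 coils

21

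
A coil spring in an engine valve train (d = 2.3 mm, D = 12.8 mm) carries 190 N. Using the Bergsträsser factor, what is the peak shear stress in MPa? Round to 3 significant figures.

Spring index C = D/d = 12.8/2.3 = 5.5652
K_B = (4C+2)/(4C−3) = 24.261/19.261 = 1.2596
τ₀ = 8FD/(πd³) = 8·190·12.8/(π·2.3³) = 19456/38.224 = 509 MPa
τ_max = K·τ₀ = 1.2596 × 509 = 641.14 MPa

641 MPa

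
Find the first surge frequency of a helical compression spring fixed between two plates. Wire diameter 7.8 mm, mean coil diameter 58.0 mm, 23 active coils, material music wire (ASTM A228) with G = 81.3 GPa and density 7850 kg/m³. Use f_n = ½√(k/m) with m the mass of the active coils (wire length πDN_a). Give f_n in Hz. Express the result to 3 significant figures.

36.5 Hz

k = Gd⁴/(8D³N_a) = (81.3×10³)(7.8⁴)/(8·58.0³·23) = 8.3824 N/mm = 8382.4 N/m
Wire length L = πDN_a = π·58.0·23 = 4190.9 mm
m = ρ·(πd²/4)·L = 7850 × 47.784×10⁻⁶ m² × 4.1909 m = 1.572 kg
f_n = ½√(k/m) = 0.5·√(8382.4/1.572) = 0.5·√(5332.3) = 36.511 Hz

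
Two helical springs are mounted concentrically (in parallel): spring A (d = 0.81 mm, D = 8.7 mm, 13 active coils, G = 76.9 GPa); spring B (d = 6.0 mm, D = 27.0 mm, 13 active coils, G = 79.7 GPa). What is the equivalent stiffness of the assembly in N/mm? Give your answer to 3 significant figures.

k_A = Gd⁴/(8D³N_a) = (76.9×10³)(0.81⁴)/(8·8.7³·13) = 0.48337 N/mm
k_B = Gd⁴/(8D³N_a) = (79.7×10³)(6.0⁴)/(8·27.0³·13) = 50.459 N/mm
Parallel: k_eq = 0.48337 + 50.459 = 50.942 N/mm

50.9 N/mm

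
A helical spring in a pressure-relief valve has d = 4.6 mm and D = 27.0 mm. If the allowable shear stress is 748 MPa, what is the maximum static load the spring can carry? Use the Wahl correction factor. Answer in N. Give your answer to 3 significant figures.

841 N

C = D/d = 27.0/4.6 = 5.8696
K_W = (4C−1)/(4C−4) + 0.615/C = 22.478/19.478 + 0.1048 = 1.2588
τ_max = K·8FD/(πd³) → F_max = τ_allow·πd³/(8DK)
F_max = 748·π·4.6³/(8·27.0·1.2588) = 2.2873e+05/271.9 = 841.23 N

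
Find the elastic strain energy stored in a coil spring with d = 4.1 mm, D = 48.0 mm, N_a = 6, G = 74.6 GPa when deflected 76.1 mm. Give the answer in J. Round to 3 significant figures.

11.5 J

k = Gd⁴/(8D³N_a) = (74.6×10³)(4.1⁴)/(8·48.0³·6) = 3.9711 N/mm
U = ½kδ² = 0.5 × 3.9711 × 76.1² = 11499 N·mm = 11.499 J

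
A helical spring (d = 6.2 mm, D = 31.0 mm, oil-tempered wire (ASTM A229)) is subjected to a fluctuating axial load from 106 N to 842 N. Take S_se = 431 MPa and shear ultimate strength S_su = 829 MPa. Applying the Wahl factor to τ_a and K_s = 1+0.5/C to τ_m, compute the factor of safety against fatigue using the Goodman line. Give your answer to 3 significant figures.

C = D/d = 31.0/6.2 = 5.0000; K_W = (4C−1)/(4C−4)+0.615/C = 1.3105; K_s = 1+0.5/C = 1.1000
F_a = (F_max−F_min)/2 = 368 N; F_m = (F_max+F_min)/2 = 474 N
τ_a = K_W·8F_aD/(πd³) = 1.3105 × 121.89 = 159.74 MPa
τ_m = K_s·8F_mD/(πd³) = 1.1000 × 157 = 172.7 MPa
Goodman: 1/n_f = τ_a/S_se + τ_m/S_su = 159.74/431 + 172.7/829 = 0.37062 + 0.20833 = 0.57895
n_f = 1/0.57895 = 1.727

1.73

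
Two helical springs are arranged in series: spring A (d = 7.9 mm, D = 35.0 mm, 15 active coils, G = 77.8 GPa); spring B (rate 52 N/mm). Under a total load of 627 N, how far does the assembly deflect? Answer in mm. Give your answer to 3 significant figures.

22.7 mm

k_A = Gd⁴/(8D³N_a) = (77.8×10³)(7.9⁴)/(8·35.0³·15) = 58.898 N/mm
Series: 1/k_eq = 1/58.898 + 1/52 = 0.036209; k_eq = 27.617 N/mm
δ = F/k_eq = 627/27.617 = 22.703 mm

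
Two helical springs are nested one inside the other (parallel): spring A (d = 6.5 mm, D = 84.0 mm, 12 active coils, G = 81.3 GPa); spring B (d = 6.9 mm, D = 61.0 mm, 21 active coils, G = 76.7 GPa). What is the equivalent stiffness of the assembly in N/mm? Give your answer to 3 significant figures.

k_A = Gd⁴/(8D³N_a) = (81.3×10³)(6.5⁴)/(8·84.0³·12) = 2.5506 N/mm
k_B = Gd⁴/(8D³N_a) = (76.7×10³)(6.9⁴)/(8·61.0³·21) = 4.5592 N/mm
Parallel: k_eq = 2.5506 + 4.5592 = 7.1098 N/mm

7.11 N/mm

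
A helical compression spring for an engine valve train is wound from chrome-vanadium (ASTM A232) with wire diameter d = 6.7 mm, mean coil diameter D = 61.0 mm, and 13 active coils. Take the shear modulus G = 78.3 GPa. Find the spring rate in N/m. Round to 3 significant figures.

k = Gd⁴/(8D³N_a) = (78.3×10³ × 6.7⁴) / (8 × 61.0³ × 13)
  = 1.57783e+08 / 2.3606e+07 = 6.684 N/mm = 6684 N/m

6680 N/m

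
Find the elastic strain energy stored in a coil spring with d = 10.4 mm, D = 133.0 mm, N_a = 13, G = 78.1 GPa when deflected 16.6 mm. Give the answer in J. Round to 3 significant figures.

k = Gd⁴/(8D³N_a) = (78.1×10³)(10.4⁴)/(8·133.0³·13) = 3.7342 N/mm
U = ½kδ² = 0.5 × 3.7342 × 16.6² = 514.5 N·mm = 0.5145 J

0.514 J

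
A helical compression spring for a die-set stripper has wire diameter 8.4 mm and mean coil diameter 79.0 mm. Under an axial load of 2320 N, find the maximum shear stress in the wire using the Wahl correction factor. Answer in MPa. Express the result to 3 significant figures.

909 MPa

Spring index C = D/d = 79.0/8.4 = 9.4048
K_W = (4C−1)/(4C−4) + 0.615/C = 36.619/33.619 + 0.0654 = 1.1546
τ₀ = 8FD/(πd³) = 8·2320·79.0/(π·8.4³) = 1.46624e+06/1862 = 787.44 MPa
τ_max = K·τ₀ = 1.1546 × 787.44 = 909.2 MPa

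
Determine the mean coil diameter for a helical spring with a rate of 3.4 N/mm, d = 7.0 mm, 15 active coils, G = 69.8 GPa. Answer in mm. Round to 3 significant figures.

D = (Gd⁴/(8N_a·k))^(1/3) = (69.8×10³·7.0⁴/(8·15·3.4))^(1/3)
  = (410759)^(1/3) = 74.3354 mm

74.3 mm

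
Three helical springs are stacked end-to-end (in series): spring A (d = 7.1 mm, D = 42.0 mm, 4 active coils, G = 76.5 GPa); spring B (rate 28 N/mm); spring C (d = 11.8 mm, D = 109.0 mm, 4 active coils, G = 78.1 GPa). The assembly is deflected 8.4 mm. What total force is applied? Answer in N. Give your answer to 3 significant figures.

k_A = Gd⁴/(8D³N_a) = (76.5×10³)(7.1⁴)/(8·42.0³·4) = 81.997 N/mm
k_C = Gd⁴/(8D³N_a) = (78.1×10³)(11.8⁴)/(8·109.0³·4) = 36.538 N/mm
Series: 1/k_eq = 1/81.997 + 1/28 + 1/36.538 = 0.075278; k_eq = 13.284 N/mm
F = k_eq·δ = 13.284·8.4 = 111.59 N

112 N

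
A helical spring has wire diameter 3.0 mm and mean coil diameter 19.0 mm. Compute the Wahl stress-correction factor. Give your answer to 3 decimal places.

1.238

C = D/d = 19.0/3.0 = 6.3333
K_W = (4C−1)/(4C−4) + 0.615/C = 24.333/21.333 + 0.0971 = 1.2377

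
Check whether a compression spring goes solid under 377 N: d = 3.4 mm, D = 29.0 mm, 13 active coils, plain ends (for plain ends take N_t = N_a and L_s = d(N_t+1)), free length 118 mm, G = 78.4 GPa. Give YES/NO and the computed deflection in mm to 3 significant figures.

k = Gd⁴/(8D³N_a) = (78.4×10³)(3.4⁴)/(8·29.0³·13) = 4.1305 N/mm
N_t = 13; L_s = 3.4·14 = 47.6 mm; δ_solid = L₀ − L_s = 118 − 47.6 = 70.4 mm
δ = F/k = 377/4.1305 = 91.272 mm
δ ≥ δ_solid → spring goes solid

YES, δ = 91.3 mm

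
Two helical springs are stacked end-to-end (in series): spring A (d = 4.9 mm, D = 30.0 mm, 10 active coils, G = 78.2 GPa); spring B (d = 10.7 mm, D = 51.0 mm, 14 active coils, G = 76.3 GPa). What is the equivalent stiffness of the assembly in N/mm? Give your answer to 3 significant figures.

15.9 N/mm

k_A = Gd⁴/(8D³N_a) = (78.2×10³)(4.9⁴)/(8·30.0³·10) = 20.871 N/mm
k_B = Gd⁴/(8D³N_a) = (76.3×10³)(10.7⁴)/(8·51.0³·14) = 67.318 N/mm
Series: 1/k_eq = 1/20.871 + 1/67.318 = 0.062769; k_eq = 15.931 N/mm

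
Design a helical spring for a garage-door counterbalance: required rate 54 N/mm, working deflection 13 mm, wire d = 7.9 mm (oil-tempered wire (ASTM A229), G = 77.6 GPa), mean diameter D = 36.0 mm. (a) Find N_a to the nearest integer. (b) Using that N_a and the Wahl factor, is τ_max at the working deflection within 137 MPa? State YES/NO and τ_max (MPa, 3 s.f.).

(a) 15 coils; (b) NO, τ_max = 176 MPa

N_a = Gd⁴/(8D³k) = (77.6×10³)(7.9⁴)/(8·36.0³·54) = 15 → N_a = 15
Actual rate k = Gd⁴/(8D³·15) = 53.986 N/mm
Working load F = kδ = 53.986·13 = 701.82 N
C = 36.0/7.9 = 4.5570; K_W = (4C−1)/(4C−4)+0.615/C = 1.3458
τ_max = K_W·8FD/(πd³) = 1.3458·130.49 = 175.62 MPa
τ_max > 137 MPa → exceeds allowable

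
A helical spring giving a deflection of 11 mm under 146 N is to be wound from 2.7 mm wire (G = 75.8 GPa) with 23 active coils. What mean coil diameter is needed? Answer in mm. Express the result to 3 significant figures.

11.8 mm

Required rate k = F/δ = 146/11 = 13.273 N/mm
D = (Gd⁴/(8N_a·k))^(1/3) = (75.8×10³·2.7⁴/(8·23·13.273))^(1/3)
  = (1649.48)^(1/3) = 11.8154 mm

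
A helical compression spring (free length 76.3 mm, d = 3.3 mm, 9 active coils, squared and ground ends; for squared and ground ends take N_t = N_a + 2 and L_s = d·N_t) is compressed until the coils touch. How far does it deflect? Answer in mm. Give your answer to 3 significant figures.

N_t = 11; L_s = 3.3·11 = 36.3 mm
δ_solid = L₀ − L_s = 76.3 − 36.3 = 40 mm

40.0 mm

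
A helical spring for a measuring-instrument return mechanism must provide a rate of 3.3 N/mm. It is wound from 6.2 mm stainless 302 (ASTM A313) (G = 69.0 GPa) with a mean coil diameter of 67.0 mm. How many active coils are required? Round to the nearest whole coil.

13

N_a = Gd⁴/(8D³k) = (69.0×10³ × 6.2⁴)/(8 × 67.0³ × 3.3)
    = 1.01957e+08 / 7.94014e+06 = 12.84 → 13 coils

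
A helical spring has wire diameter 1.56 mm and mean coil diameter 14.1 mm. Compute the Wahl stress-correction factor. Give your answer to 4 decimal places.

1.1613

C = D/d = 14.1/1.56 = 9.0385
K_W = (4C−1)/(4C−4) + 0.615/C = 35.154/32.154 + 0.0680 = 1.1613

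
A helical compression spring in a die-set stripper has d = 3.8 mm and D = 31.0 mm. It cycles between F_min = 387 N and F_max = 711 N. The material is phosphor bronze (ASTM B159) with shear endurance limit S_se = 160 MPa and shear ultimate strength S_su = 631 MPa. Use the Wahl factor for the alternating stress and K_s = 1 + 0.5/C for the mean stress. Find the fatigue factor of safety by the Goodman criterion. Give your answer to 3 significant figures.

C = D/d = 31.0/3.8 = 8.1579; K_W = (4C−1)/(4C−4)+0.615/C = 1.1802; K_s = 1+0.5/C = 1.0613
F_a = (F_max−F_min)/2 = 162 N; F_m = (F_max+F_min)/2 = 549 N
τ_a = K_W·8F_aD/(πd³) = 1.1802 × 233.06 = 275.05 MPa
τ_m = K_s·8F_mD/(πd³) = 1.0613 × 789.81 = 838.22 MPa
Goodman: 1/n_f = τ_a/S_se + τ_m/S_su = 275.05/160 + 838.22/631 = 1.71905 + 1.32840 = 3.0475
n_f = 1/3.0475 = 0.3281

0.328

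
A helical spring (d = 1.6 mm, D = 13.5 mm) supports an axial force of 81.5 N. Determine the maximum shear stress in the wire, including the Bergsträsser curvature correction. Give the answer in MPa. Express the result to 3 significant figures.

Spring index C = D/d = 13.5/1.6 = 8.4375
K_B = (4C+2)/(4C−3) = 35.750/30.750 = 1.1626
τ₀ = 8FD/(πd³) = 8·81.5·13.5/(π·1.6³) = 8802/12.868 = 684.02 MPa
τ_max = K·τ₀ = 1.1626 × 684.02 = 795.25 MPa

795 MPa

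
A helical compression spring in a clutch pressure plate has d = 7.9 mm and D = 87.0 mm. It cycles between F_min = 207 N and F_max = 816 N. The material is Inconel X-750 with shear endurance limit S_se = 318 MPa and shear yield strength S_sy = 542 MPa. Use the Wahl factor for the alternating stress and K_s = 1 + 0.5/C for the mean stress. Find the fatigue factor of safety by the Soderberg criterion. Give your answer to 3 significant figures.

C = D/d = 87.0/7.9 = 11.0127; K_W = (4C−1)/(4C−4)+0.615/C = 1.1308; K_s = 1+0.5/C = 1.0454
F_a = (F_max−F_min)/2 = 304.5 N; F_m = (F_max+F_min)/2 = 511.5 N
τ_a = K_W·8F_aD/(πd³) = 1.1308 × 136.82 = 154.71 MPa
τ_m = K_s·8F_mD/(πd³) = 1.0454 × 229.84 = 240.27 MPa
Soderberg: 1/n_f = τ_a/S_se + τ_m/S_sy = 154.71/318 + 240.27/542 = 0.48652 + 0.44331 = 0.92984
n_f = 1/0.92984 = 1.075

1.08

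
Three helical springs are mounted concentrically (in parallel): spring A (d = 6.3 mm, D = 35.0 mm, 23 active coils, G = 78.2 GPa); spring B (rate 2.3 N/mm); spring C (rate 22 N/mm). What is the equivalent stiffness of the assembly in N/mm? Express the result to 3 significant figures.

39.9 N/mm

k_A = Gd⁴/(8D³N_a) = (78.2×10³)(6.3⁴)/(8·35.0³·23) = 15.615 N/mm
Parallel: k_eq = 15.615 + 2.3 + 22 = 39.915 N/mm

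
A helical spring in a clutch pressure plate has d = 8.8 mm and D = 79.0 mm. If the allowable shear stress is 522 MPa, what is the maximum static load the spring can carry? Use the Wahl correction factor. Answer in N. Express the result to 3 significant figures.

1520 N

C = D/d = 79.0/8.8 = 8.9773
K_W = (4C−1)/(4C−4) + 0.615/C = 34.909/31.909 + 0.0685 = 1.1625
τ_max = K·8FD/(πd³) → F_max = τ_allow·πd³/(8DK)
F_max = 522·π·8.8³/(8·79.0·1.1625) = 1.1176e+06/734.71 = 1521.1 N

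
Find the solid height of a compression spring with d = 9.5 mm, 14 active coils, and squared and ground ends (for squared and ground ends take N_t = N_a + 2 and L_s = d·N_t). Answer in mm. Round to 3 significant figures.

squared and ground ends: N_t = N_a + 2 = 14 + 2 = 16
L_s = d·N_t = 9.5 × 16 = 152 mm

152 mm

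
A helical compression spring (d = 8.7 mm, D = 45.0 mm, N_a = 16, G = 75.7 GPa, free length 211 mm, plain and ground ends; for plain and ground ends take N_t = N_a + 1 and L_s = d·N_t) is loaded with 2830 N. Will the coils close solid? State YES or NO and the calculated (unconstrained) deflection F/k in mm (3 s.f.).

k = Gd⁴/(8D³N_a) = (75.7×10³)(8.7⁴)/(8·45.0³·16) = 37.181 N/mm
N_t = 17; L_s = 8.7·17 = 147.9 mm; δ_solid = L₀ − L_s = 211 − 147.9 = 63.1 mm
δ = F/k = 2830/37.181 = 76.113 mm
δ ≥ δ_solid → spring goes solid

YES, δ = 76.1 mm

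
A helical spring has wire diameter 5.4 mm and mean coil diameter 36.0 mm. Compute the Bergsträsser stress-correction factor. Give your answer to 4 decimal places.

C = D/d = 36.0/5.4 = 6.6667
K_B = (4C+2)/(4C−3) = 28.667/23.667 = 1.2113

1.2113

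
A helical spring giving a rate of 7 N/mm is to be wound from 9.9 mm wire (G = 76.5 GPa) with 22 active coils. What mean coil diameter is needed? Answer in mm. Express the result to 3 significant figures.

84.2 mm

D = (Gd⁴/(8N_a·k))^(1/3) = (76.5×10³·9.9⁴/(8·22·7))^(1/3)
  = (596474)^(1/3) = 84.1777 mm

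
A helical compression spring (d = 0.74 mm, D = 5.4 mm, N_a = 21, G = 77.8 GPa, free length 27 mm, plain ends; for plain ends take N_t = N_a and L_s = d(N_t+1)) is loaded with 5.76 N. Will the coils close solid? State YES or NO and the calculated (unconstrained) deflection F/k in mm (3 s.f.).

NO, δ = 6.53 mm

k = Gd⁴/(8D³N_a) = (77.8×10³)(0.74⁴)/(8·5.4³·21) = 0.88189 N/mm
N_t = 21; L_s = 0.74·22 = 16.28 mm; δ_solid = L₀ − L_s = 27 − 16.28 = 10.72 mm
δ = F/k = 5.76/0.88189 = 6.5314 mm
δ < δ_solid → spring does not go solid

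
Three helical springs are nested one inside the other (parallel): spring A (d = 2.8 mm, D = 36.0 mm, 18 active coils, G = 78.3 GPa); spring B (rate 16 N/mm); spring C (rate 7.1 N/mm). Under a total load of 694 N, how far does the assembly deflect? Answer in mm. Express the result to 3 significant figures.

k_A = Gd⁴/(8D³N_a) = (78.3×10³)(2.8⁴)/(8·36.0³·18) = 0.71635 N/mm
Parallel: k_eq = 0.71635 + 16 + 7.1 = 23.816 N/mm
δ = F/k_eq = 694/23.816 = 29.14 mm

29.1 mm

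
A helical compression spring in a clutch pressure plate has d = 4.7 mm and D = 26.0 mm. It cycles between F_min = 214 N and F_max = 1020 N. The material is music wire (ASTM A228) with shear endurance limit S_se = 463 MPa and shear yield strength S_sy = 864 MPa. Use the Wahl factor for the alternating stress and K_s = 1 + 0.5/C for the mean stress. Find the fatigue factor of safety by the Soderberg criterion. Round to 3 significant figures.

0.830

C = D/d = 26.0/4.7 = 5.5319; K_W = (4C−1)/(4C−4)+0.615/C = 1.2767; K_s = 1+0.5/C = 1.0904
F_a = (F_max−F_min)/2 = 403 N; F_m = (F_max+F_min)/2 = 617 N
τ_a = K_W·8F_aD/(πd³) = 1.2767 × 257 = 328.1 MPa
τ_m = K_s·8F_mD/(πd³) = 1.0904 × 393.46 = 429.03 MPa
Soderberg: 1/n_f = τ_a/S_se + τ_m/S_sy = 328.1/463 + 429.03/864 = 0.70863 + 0.49656 = 1.2052
n_f = 1/1.2052 = 0.8297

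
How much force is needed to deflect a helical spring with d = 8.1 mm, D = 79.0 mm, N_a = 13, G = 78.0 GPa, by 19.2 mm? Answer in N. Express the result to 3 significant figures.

k = Gd⁴/(8D³N_a) = (78.0×10³)(8.1⁴)/(8·79.0³·13) = 6.5482 N/mm
F = k·δ = 6.5482 × 19.2 = 125.72 N

126 N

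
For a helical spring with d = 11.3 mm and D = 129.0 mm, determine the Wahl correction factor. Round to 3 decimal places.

1.126

C = D/d = 129.0/11.3 = 11.4159
K_W = (4C−1)/(4C−4) + 0.615/C = 44.664/41.664 + 0.0539 = 1.1259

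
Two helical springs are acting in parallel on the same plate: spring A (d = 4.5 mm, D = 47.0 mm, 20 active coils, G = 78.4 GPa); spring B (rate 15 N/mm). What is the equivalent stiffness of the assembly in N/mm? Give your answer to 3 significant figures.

16.9 N/mm

k_A = Gd⁴/(8D³N_a) = (78.4×10³)(4.5⁴)/(8·47.0³·20) = 1.9353 N/mm
Parallel: k_eq = 1.9353 + 15 = 16.935 N/mm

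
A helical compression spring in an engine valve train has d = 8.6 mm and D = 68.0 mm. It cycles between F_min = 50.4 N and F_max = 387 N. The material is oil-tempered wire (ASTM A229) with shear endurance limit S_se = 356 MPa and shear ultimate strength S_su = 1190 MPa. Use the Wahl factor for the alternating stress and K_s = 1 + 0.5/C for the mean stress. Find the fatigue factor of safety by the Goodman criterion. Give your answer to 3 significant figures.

C = D/d = 68.0/8.6 = 7.9070; K_W = (4C−1)/(4C−4)+0.615/C = 1.1864; K_s = 1+0.5/C = 1.0632
F_a = (F_max−F_min)/2 = 168.3 N; F_m = (F_max+F_min)/2 = 218.7 N
τ_a = K_W·8F_aD/(πd³) = 1.1864 × 45.818 = 54.357 MPa
τ_m = K_s·8F_mD/(πd³) = 1.0632 × 59.539 = 63.304 MPa
Goodman: 1/n_f = τ_a/S_se + τ_m/S_su = 54.357/356 + 63.304/1190 = 0.15269 + 0.05320 = 0.20589
n_f = 1/0.20589 = 4.857

4.86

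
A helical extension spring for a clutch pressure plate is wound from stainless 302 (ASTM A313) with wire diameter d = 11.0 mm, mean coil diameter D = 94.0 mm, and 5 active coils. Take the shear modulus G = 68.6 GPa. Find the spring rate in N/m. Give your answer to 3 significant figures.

k = Gd⁴/(8D³N_a) = (68.6×10³ × 11.0⁴) / (8 × 94.0³ × 5)
  = 1.00437e+09 / 3.32234e+07 = 30.231 N/mm = 30231 N/m

30200 N/m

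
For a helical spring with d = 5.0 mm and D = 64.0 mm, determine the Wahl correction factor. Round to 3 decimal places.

1.112

C = D/d = 64.0/5.0 = 12.8000
K_W = (4C−1)/(4C−4) + 0.615/C = 50.200/47.200 + 0.0480 = 1.1116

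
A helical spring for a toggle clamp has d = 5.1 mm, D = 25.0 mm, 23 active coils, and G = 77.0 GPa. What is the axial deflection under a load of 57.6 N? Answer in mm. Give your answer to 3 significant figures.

k = Gd⁴/(8D³N_a) = (77.0×10³)(5.1⁴)/(8·25.0³·23) = 18.119 N/mm
δ = F/k = 57.6 / 18.119 = 3.179 mm

3.18 mm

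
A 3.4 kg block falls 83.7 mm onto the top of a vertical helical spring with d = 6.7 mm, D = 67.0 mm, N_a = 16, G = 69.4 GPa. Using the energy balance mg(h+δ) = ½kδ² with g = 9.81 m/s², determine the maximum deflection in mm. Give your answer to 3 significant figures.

49.4 mm

k = Gd⁴/(8D³N_a) = (69.4×10³)(6.7⁴)/(8·67.0³·16) = 3.6327 N/mm
W = mg = 3.4 × 9.81 = 33.354 N
½kδ² − Wδ − Wh = 0 → δ = (W + √(W² + 2kWh))/k
δ = (33.354 + √(1112.5 + 20282.8))/3.6327 = (33.354 + 146.27)/3.6327 = 49.447 mm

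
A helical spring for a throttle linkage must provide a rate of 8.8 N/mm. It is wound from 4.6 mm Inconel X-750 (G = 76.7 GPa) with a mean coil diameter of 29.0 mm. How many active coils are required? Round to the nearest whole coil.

N_a = Gd⁴/(8D³k) = (76.7×10³ × 4.6⁴)/(8 × 29.0³ × 8.8)
    = 3.43421e+07 / 1.71699e+06 = 20 → 20 coils

20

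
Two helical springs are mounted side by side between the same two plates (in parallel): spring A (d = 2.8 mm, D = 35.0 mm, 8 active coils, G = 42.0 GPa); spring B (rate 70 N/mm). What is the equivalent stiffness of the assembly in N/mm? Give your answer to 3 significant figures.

70.9 N/mm

k_A = Gd⁴/(8D³N_a) = (42.0×10³)(2.8⁴)/(8·35.0³·8) = 0.9408 N/mm
Parallel: k_eq = 0.9408 + 70 = 70.941 N/mm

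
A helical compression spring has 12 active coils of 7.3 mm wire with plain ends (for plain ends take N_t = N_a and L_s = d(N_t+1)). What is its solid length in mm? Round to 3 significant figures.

94.9 mm

plain ends: N_t = N_a = 12
L_s = d·(N_t+1) = 7.3 × 13 = 94.9 mm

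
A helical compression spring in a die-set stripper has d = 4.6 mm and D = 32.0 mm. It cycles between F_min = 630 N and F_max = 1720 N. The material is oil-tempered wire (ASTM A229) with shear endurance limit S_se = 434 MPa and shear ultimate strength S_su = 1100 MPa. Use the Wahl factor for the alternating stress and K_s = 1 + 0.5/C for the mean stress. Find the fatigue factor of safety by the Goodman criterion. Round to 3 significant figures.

0.447

C = D/d = 32.0/4.6 = 6.9565; K_W = (4C−1)/(4C−4)+0.615/C = 1.2143; K_s = 1+0.5/C = 1.0719
F_a = (F_max−F_min)/2 = 545 N; F_m = (F_max+F_min)/2 = 1175 N
τ_a = K_W·8F_aD/(πd³) = 1.2143 × 456.26 = 554.05 MPa
τ_m = K_s·8F_mD/(πd³) = 1.0719 × 983.68 = 1054.4 MPa
Goodman: 1/n_f = τ_a/S_se + τ_m/S_su = 554.05/434 + 1054.4/1100 = 1.27660 + 0.95853 = 2.2351
n_f = 1/2.2351 = 0.4474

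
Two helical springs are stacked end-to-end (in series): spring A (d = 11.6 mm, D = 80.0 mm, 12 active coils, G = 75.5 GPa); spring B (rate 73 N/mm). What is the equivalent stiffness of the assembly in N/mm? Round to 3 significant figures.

k_A = Gd⁴/(8D³N_a) = (75.5×10³)(11.6⁴)/(8·80.0³·12) = 27.812 N/mm
Series: 1/k_eq = 1/27.812 + 1/73 = 0.049654; k_eq = 20.139 N/mm

20.1 N/mm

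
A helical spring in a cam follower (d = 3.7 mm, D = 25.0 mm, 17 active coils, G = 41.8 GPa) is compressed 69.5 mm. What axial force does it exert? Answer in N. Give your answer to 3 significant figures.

k = Gd⁴/(8D³N_a) = (41.8×10³)(3.7⁴)/(8·25.0³·17) = 3.6866 N/mm
F = k·δ = 3.6866 × 69.5 = 256.22 N

256 N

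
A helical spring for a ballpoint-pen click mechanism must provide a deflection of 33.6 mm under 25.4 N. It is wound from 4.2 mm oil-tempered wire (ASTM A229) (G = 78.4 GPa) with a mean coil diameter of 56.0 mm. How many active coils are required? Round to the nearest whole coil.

23

Required rate k = F/δ = 25.4/33.6 = 0.75595 N/mm
N_a = Gd⁴/(8D³k) = (78.4×10³ × 4.2⁴)/(8 × 56.0³ × 0.75595)
    = 2.43957e+07 / 1.06206e+06 = 22.97 → 23 coils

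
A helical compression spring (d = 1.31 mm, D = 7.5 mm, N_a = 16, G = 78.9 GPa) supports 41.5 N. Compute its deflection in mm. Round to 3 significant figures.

k = Gd⁴/(8D³N_a) = (78.9×10³)(1.31⁴)/(8·7.5³·16) = 4.303 N/mm
δ = F/k = 41.5 / 4.303 = 9.6445 mm

9.64 mm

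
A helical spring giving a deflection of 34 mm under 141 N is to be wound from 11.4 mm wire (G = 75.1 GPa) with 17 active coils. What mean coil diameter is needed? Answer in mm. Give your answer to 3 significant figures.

Required rate k = F/δ = 141/34 = 4.1471 N/mm
D = (Gd⁴/(8N_a·k))^(1/3) = (75.1×10³·11.4⁴/(8·17·4.1471))^(1/3)
  = (2.24895e+06)^(1/3) = 131.0167 mm

131 mm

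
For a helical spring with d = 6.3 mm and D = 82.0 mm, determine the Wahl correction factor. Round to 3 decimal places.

1.110

C = D/d = 82.0/6.3 = 13.0159
K_W = (4C−1)/(4C−4) + 0.615/C = 51.063/48.063 + 0.0473 = 1.1097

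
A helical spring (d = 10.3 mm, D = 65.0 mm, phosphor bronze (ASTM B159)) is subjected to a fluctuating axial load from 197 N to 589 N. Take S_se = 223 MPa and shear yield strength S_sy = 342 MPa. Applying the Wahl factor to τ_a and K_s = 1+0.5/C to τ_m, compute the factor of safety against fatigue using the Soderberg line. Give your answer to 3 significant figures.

2.83

C = D/d = 65.0/10.3 = 6.3107; K_W = (4C−1)/(4C−4)+0.615/C = 1.2387; K_s = 1+0.5/C = 1.0792
F_a = (F_max−F_min)/2 = 196 N; F_m = (F_max+F_min)/2 = 393 N
τ_a = K_W·8F_aD/(πd³) = 1.2387 × 29.689 = 36.775 MPa
τ_m = K_s·8F_mD/(πd³) = 1.0792 × 59.53 = 64.246 MPa
Soderberg: 1/n_f = τ_a/S_se + τ_m/S_sy = 36.775/223 + 64.246/342 = 0.16491 + 0.18785 = 0.35277
n_f = 1/0.35277 = 2.835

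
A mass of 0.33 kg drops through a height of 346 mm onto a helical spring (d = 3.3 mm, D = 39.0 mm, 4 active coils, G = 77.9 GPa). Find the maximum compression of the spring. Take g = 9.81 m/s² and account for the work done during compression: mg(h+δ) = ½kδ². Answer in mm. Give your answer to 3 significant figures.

k = Gd⁴/(8D³N_a) = (77.9×10³)(3.3⁴)/(8·39.0³·4) = 4.8669 N/mm
W = mg = 0.33 × 9.81 = 3.2373 N
½kδ² − Wδ − Wh = 0 → δ = (W + √(W² + 2kWh))/k
δ = (3.2373 + √(10.48 + 10902.8))/4.8669 = (3.2373 + 104.47)/4.8669 = 22.13 mm

22.1 mm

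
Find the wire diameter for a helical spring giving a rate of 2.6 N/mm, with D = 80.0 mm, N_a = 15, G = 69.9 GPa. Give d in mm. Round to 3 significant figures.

d = (8D³N_a·k / G)^(1/4) = (8·80.0³·15·2.6 / (69.9×10³))^0.25
  = (2285.3)^0.25 = 6.9141 mm

6.91 mm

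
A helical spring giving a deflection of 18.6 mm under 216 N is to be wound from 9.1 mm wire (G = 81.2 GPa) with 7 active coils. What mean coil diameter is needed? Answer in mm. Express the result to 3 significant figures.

95.0 mm

Required rate k = F/δ = 216/18.6 = 11.613 N/mm
D = (Gd⁴/(8N_a·k))^(1/3) = (81.2×10³·9.1⁴/(8·7·11.613))^(1/3)
  = (856235)^(1/3) = 94.9579 mm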